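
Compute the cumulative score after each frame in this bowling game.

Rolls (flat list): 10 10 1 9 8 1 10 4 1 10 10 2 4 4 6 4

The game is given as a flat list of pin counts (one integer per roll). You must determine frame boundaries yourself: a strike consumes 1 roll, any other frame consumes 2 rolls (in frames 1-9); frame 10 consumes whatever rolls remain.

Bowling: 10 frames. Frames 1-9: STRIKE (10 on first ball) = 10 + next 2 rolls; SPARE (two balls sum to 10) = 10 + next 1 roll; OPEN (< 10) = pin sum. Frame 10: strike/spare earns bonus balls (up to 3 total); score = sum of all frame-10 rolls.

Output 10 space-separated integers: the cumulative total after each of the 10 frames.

Answer: 21 41 59 68 83 88 110 126 132 146

Derivation:
Frame 1: STRIKE. 10 + next two rolls (10+1) = 21. Cumulative: 21
Frame 2: STRIKE. 10 + next two rolls (1+9) = 20. Cumulative: 41
Frame 3: SPARE (1+9=10). 10 + next roll (8) = 18. Cumulative: 59
Frame 4: OPEN (8+1=9). Cumulative: 68
Frame 5: STRIKE. 10 + next two rolls (4+1) = 15. Cumulative: 83
Frame 6: OPEN (4+1=5). Cumulative: 88
Frame 7: STRIKE. 10 + next two rolls (10+2) = 22. Cumulative: 110
Frame 8: STRIKE. 10 + next two rolls (2+4) = 16. Cumulative: 126
Frame 9: OPEN (2+4=6). Cumulative: 132
Frame 10: SPARE. Sum of all frame-10 rolls (4+6+4) = 14. Cumulative: 146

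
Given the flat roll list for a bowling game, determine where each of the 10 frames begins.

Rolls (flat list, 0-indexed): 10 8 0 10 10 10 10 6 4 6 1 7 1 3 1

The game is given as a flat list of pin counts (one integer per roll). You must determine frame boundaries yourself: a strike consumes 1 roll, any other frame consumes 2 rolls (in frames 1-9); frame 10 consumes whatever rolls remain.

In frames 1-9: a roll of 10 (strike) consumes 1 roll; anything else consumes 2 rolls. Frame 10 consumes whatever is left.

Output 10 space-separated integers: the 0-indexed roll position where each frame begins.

Frame 1 starts at roll index 0: roll=10 (strike), consumes 1 roll
Frame 2 starts at roll index 1: rolls=8,0 (sum=8), consumes 2 rolls
Frame 3 starts at roll index 3: roll=10 (strike), consumes 1 roll
Frame 4 starts at roll index 4: roll=10 (strike), consumes 1 roll
Frame 5 starts at roll index 5: roll=10 (strike), consumes 1 roll
Frame 6 starts at roll index 6: roll=10 (strike), consumes 1 roll
Frame 7 starts at roll index 7: rolls=6,4 (sum=10), consumes 2 rolls
Frame 8 starts at roll index 9: rolls=6,1 (sum=7), consumes 2 rolls
Frame 9 starts at roll index 11: rolls=7,1 (sum=8), consumes 2 rolls
Frame 10 starts at roll index 13: 2 remaining rolls

Answer: 0 1 3 4 5 6 7 9 11 13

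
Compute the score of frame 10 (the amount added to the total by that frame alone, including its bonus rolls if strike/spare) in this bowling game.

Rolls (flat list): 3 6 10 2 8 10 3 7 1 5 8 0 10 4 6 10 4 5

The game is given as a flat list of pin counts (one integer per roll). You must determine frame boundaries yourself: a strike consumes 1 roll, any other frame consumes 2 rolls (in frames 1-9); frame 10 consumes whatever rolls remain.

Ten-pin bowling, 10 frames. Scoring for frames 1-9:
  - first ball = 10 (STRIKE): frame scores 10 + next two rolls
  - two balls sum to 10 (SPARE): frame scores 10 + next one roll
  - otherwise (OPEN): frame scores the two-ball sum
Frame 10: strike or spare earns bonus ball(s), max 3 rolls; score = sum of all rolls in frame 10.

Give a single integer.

Answer: 19

Derivation:
Frame 1: OPEN (3+6=9). Cumulative: 9
Frame 2: STRIKE. 10 + next two rolls (2+8) = 20. Cumulative: 29
Frame 3: SPARE (2+8=10). 10 + next roll (10) = 20. Cumulative: 49
Frame 4: STRIKE. 10 + next two rolls (3+7) = 20. Cumulative: 69
Frame 5: SPARE (3+7=10). 10 + next roll (1) = 11. Cumulative: 80
Frame 6: OPEN (1+5=6). Cumulative: 86
Frame 7: OPEN (8+0=8). Cumulative: 94
Frame 8: STRIKE. 10 + next two rolls (4+6) = 20. Cumulative: 114
Frame 9: SPARE (4+6=10). 10 + next roll (10) = 20. Cumulative: 134
Frame 10: STRIKE. Sum of all frame-10 rolls (10+4+5) = 19. Cumulative: 153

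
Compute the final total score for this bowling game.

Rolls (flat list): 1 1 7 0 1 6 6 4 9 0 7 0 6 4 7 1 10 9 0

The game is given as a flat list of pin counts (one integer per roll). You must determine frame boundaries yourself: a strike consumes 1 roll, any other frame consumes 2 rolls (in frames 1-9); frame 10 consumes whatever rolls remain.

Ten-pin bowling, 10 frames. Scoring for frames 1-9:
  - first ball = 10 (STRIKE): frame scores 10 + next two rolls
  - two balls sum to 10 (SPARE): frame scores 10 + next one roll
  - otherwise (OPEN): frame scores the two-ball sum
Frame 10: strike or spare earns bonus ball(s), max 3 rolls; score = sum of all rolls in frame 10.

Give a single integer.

Frame 1: OPEN (1+1=2). Cumulative: 2
Frame 2: OPEN (7+0=7). Cumulative: 9
Frame 3: OPEN (1+6=7). Cumulative: 16
Frame 4: SPARE (6+4=10). 10 + next roll (9) = 19. Cumulative: 35
Frame 5: OPEN (9+0=9). Cumulative: 44
Frame 6: OPEN (7+0=7). Cumulative: 51
Frame 7: SPARE (6+4=10). 10 + next roll (7) = 17. Cumulative: 68
Frame 8: OPEN (7+1=8). Cumulative: 76
Frame 9: STRIKE. 10 + next two rolls (9+0) = 19. Cumulative: 95
Frame 10: OPEN. Sum of all frame-10 rolls (9+0) = 9. Cumulative: 104

Answer: 104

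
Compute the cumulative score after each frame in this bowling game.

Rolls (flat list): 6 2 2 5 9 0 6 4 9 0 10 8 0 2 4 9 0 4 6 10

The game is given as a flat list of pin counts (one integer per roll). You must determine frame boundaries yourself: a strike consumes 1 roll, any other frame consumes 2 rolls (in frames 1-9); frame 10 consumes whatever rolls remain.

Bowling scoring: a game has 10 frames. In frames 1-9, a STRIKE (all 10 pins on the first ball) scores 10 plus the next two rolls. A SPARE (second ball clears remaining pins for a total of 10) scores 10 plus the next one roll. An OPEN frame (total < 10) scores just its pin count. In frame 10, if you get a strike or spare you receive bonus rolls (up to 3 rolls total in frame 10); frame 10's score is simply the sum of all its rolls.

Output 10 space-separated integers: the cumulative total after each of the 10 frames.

Answer: 8 15 24 43 52 70 78 84 93 113

Derivation:
Frame 1: OPEN (6+2=8). Cumulative: 8
Frame 2: OPEN (2+5=7). Cumulative: 15
Frame 3: OPEN (9+0=9). Cumulative: 24
Frame 4: SPARE (6+4=10). 10 + next roll (9) = 19. Cumulative: 43
Frame 5: OPEN (9+0=9). Cumulative: 52
Frame 6: STRIKE. 10 + next two rolls (8+0) = 18. Cumulative: 70
Frame 7: OPEN (8+0=8). Cumulative: 78
Frame 8: OPEN (2+4=6). Cumulative: 84
Frame 9: OPEN (9+0=9). Cumulative: 93
Frame 10: SPARE. Sum of all frame-10 rolls (4+6+10) = 20. Cumulative: 113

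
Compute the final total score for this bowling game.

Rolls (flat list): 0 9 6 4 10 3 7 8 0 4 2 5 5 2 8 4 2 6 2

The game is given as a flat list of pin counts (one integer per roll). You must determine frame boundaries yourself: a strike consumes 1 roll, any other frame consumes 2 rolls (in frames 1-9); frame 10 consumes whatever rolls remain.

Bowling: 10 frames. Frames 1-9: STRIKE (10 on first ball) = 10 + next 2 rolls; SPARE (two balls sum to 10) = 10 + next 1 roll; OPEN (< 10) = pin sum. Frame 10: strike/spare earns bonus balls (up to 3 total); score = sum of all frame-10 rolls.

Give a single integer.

Frame 1: OPEN (0+9=9). Cumulative: 9
Frame 2: SPARE (6+4=10). 10 + next roll (10) = 20. Cumulative: 29
Frame 3: STRIKE. 10 + next two rolls (3+7) = 20. Cumulative: 49
Frame 4: SPARE (3+7=10). 10 + next roll (8) = 18. Cumulative: 67
Frame 5: OPEN (8+0=8). Cumulative: 75
Frame 6: OPEN (4+2=6). Cumulative: 81
Frame 7: SPARE (5+5=10). 10 + next roll (2) = 12. Cumulative: 93
Frame 8: SPARE (2+8=10). 10 + next roll (4) = 14. Cumulative: 107
Frame 9: OPEN (4+2=6). Cumulative: 113
Frame 10: OPEN. Sum of all frame-10 rolls (6+2) = 8. Cumulative: 121

Answer: 121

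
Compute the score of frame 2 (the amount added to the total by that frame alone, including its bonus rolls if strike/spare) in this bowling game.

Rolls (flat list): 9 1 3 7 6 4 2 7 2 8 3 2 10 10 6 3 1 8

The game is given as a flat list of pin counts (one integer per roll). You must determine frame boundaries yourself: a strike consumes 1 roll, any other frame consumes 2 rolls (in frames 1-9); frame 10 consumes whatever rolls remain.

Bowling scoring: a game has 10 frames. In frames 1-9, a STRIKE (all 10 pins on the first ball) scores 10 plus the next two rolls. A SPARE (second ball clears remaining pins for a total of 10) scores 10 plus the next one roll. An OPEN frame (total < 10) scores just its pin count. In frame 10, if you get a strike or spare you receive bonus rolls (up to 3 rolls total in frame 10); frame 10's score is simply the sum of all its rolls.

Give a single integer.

Answer: 16

Derivation:
Frame 1: SPARE (9+1=10). 10 + next roll (3) = 13. Cumulative: 13
Frame 2: SPARE (3+7=10). 10 + next roll (6) = 16. Cumulative: 29
Frame 3: SPARE (6+4=10). 10 + next roll (2) = 12. Cumulative: 41
Frame 4: OPEN (2+7=9). Cumulative: 50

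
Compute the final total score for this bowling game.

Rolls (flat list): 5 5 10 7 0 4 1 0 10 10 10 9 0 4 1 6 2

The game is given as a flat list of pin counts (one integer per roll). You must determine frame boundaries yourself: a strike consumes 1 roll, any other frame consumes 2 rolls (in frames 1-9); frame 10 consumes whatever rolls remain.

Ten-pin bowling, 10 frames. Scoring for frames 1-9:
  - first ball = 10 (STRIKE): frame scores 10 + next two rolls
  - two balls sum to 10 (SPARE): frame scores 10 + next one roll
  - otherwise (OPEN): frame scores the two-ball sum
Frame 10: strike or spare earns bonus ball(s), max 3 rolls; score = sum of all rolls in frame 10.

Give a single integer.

Frame 1: SPARE (5+5=10). 10 + next roll (10) = 20. Cumulative: 20
Frame 2: STRIKE. 10 + next two rolls (7+0) = 17. Cumulative: 37
Frame 3: OPEN (7+0=7). Cumulative: 44
Frame 4: OPEN (4+1=5). Cumulative: 49
Frame 5: SPARE (0+10=10). 10 + next roll (10) = 20. Cumulative: 69
Frame 6: STRIKE. 10 + next two rolls (10+9) = 29. Cumulative: 98
Frame 7: STRIKE. 10 + next two rolls (9+0) = 19. Cumulative: 117
Frame 8: OPEN (9+0=9). Cumulative: 126
Frame 9: OPEN (4+1=5). Cumulative: 131
Frame 10: OPEN. Sum of all frame-10 rolls (6+2) = 8. Cumulative: 139

Answer: 139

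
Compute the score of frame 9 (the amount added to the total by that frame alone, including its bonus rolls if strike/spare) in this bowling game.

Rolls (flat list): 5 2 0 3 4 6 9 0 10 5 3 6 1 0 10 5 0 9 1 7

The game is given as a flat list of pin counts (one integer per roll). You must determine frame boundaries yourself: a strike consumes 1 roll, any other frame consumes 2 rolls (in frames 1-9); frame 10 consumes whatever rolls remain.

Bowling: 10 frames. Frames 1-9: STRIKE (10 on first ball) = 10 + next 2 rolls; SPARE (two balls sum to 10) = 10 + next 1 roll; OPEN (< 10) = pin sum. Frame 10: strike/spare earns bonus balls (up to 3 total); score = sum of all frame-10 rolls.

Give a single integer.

Frame 1: OPEN (5+2=7). Cumulative: 7
Frame 2: OPEN (0+3=3). Cumulative: 10
Frame 3: SPARE (4+6=10). 10 + next roll (9) = 19. Cumulative: 29
Frame 4: OPEN (9+0=9). Cumulative: 38
Frame 5: STRIKE. 10 + next two rolls (5+3) = 18. Cumulative: 56
Frame 6: OPEN (5+3=8). Cumulative: 64
Frame 7: OPEN (6+1=7). Cumulative: 71
Frame 8: SPARE (0+10=10). 10 + next roll (5) = 15. Cumulative: 86
Frame 9: OPEN (5+0=5). Cumulative: 91
Frame 10: SPARE. Sum of all frame-10 rolls (9+1+7) = 17. Cumulative: 108

Answer: 5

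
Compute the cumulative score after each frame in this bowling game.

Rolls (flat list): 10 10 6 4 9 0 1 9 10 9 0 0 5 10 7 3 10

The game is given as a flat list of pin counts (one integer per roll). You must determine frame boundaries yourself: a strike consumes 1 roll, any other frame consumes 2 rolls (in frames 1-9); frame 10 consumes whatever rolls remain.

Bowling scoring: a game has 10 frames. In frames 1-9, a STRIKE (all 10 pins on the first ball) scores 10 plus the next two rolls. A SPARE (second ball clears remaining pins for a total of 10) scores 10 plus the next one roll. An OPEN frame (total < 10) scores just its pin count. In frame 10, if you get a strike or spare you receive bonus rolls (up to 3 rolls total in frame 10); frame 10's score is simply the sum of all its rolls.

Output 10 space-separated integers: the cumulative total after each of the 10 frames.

Frame 1: STRIKE. 10 + next two rolls (10+6) = 26. Cumulative: 26
Frame 2: STRIKE. 10 + next two rolls (6+4) = 20. Cumulative: 46
Frame 3: SPARE (6+4=10). 10 + next roll (9) = 19. Cumulative: 65
Frame 4: OPEN (9+0=9). Cumulative: 74
Frame 5: SPARE (1+9=10). 10 + next roll (10) = 20. Cumulative: 94
Frame 6: STRIKE. 10 + next two rolls (9+0) = 19. Cumulative: 113
Frame 7: OPEN (9+0=9). Cumulative: 122
Frame 8: OPEN (0+5=5). Cumulative: 127
Frame 9: STRIKE. 10 + next two rolls (7+3) = 20. Cumulative: 147
Frame 10: SPARE. Sum of all frame-10 rolls (7+3+10) = 20. Cumulative: 167

Answer: 26 46 65 74 94 113 122 127 147 167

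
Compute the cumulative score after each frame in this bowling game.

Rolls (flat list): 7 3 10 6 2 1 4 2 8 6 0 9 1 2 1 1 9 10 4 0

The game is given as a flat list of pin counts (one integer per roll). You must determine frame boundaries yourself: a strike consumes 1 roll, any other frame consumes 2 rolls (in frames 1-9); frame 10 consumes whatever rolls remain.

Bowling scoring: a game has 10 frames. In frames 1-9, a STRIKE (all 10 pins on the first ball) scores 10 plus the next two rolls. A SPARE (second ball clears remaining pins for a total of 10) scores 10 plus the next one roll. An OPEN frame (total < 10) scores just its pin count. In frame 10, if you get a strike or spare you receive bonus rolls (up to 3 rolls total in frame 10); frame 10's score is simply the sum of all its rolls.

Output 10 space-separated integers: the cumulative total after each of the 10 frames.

Frame 1: SPARE (7+3=10). 10 + next roll (10) = 20. Cumulative: 20
Frame 2: STRIKE. 10 + next two rolls (6+2) = 18. Cumulative: 38
Frame 3: OPEN (6+2=8). Cumulative: 46
Frame 4: OPEN (1+4=5). Cumulative: 51
Frame 5: SPARE (2+8=10). 10 + next roll (6) = 16. Cumulative: 67
Frame 6: OPEN (6+0=6). Cumulative: 73
Frame 7: SPARE (9+1=10). 10 + next roll (2) = 12. Cumulative: 85
Frame 8: OPEN (2+1=3). Cumulative: 88
Frame 9: SPARE (1+9=10). 10 + next roll (10) = 20. Cumulative: 108
Frame 10: STRIKE. Sum of all frame-10 rolls (10+4+0) = 14. Cumulative: 122

Answer: 20 38 46 51 67 73 85 88 108 122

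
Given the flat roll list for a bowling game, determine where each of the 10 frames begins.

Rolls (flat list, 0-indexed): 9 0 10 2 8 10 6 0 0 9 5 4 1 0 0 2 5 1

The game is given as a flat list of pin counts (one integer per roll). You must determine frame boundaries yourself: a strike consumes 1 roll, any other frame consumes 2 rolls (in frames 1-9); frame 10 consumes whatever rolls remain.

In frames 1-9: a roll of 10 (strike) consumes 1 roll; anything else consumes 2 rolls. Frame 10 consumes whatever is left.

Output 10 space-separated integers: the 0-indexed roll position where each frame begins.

Frame 1 starts at roll index 0: rolls=9,0 (sum=9), consumes 2 rolls
Frame 2 starts at roll index 2: roll=10 (strike), consumes 1 roll
Frame 3 starts at roll index 3: rolls=2,8 (sum=10), consumes 2 rolls
Frame 4 starts at roll index 5: roll=10 (strike), consumes 1 roll
Frame 5 starts at roll index 6: rolls=6,0 (sum=6), consumes 2 rolls
Frame 6 starts at roll index 8: rolls=0,9 (sum=9), consumes 2 rolls
Frame 7 starts at roll index 10: rolls=5,4 (sum=9), consumes 2 rolls
Frame 8 starts at roll index 12: rolls=1,0 (sum=1), consumes 2 rolls
Frame 9 starts at roll index 14: rolls=0,2 (sum=2), consumes 2 rolls
Frame 10 starts at roll index 16: 2 remaining rolls

Answer: 0 2 3 5 6 8 10 12 14 16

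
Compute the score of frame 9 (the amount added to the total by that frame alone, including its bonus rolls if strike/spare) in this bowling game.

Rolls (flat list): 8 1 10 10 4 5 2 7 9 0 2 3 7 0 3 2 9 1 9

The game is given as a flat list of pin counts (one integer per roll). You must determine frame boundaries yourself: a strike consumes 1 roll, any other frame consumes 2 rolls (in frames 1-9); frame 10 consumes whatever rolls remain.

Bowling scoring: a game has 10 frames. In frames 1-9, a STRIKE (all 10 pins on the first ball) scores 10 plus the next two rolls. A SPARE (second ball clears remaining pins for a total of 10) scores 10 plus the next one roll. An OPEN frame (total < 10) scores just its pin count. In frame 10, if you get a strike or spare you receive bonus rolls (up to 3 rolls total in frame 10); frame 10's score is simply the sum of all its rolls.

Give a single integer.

Frame 1: OPEN (8+1=9). Cumulative: 9
Frame 2: STRIKE. 10 + next two rolls (10+4) = 24. Cumulative: 33
Frame 3: STRIKE. 10 + next two rolls (4+5) = 19. Cumulative: 52
Frame 4: OPEN (4+5=9). Cumulative: 61
Frame 5: OPEN (2+7=9). Cumulative: 70
Frame 6: OPEN (9+0=9). Cumulative: 79
Frame 7: OPEN (2+3=5). Cumulative: 84
Frame 8: OPEN (7+0=7). Cumulative: 91
Frame 9: OPEN (3+2=5). Cumulative: 96
Frame 10: SPARE. Sum of all frame-10 rolls (9+1+9) = 19. Cumulative: 115

Answer: 5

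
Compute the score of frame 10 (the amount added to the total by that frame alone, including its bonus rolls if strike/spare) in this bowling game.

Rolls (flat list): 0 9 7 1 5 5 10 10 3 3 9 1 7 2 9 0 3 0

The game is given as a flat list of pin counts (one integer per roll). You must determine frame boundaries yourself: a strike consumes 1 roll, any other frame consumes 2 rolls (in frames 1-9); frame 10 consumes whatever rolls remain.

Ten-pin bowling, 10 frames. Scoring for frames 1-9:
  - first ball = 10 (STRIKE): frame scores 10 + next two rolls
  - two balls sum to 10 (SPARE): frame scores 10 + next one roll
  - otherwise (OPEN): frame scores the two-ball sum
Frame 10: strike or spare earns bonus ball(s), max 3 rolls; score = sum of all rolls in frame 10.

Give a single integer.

Frame 1: OPEN (0+9=9). Cumulative: 9
Frame 2: OPEN (7+1=8). Cumulative: 17
Frame 3: SPARE (5+5=10). 10 + next roll (10) = 20. Cumulative: 37
Frame 4: STRIKE. 10 + next two rolls (10+3) = 23. Cumulative: 60
Frame 5: STRIKE. 10 + next two rolls (3+3) = 16. Cumulative: 76
Frame 6: OPEN (3+3=6). Cumulative: 82
Frame 7: SPARE (9+1=10). 10 + next roll (7) = 17. Cumulative: 99
Frame 8: OPEN (7+2=9). Cumulative: 108
Frame 9: OPEN (9+0=9). Cumulative: 117
Frame 10: OPEN. Sum of all frame-10 rolls (3+0) = 3. Cumulative: 120

Answer: 3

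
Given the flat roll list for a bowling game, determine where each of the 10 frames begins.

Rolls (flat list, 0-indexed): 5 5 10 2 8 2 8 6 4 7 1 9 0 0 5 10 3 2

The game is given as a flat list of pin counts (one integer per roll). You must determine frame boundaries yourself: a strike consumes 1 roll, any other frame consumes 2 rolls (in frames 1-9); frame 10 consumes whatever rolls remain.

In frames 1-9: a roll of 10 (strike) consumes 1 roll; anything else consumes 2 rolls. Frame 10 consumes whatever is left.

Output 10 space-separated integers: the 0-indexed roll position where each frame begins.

Frame 1 starts at roll index 0: rolls=5,5 (sum=10), consumes 2 rolls
Frame 2 starts at roll index 2: roll=10 (strike), consumes 1 roll
Frame 3 starts at roll index 3: rolls=2,8 (sum=10), consumes 2 rolls
Frame 4 starts at roll index 5: rolls=2,8 (sum=10), consumes 2 rolls
Frame 5 starts at roll index 7: rolls=6,4 (sum=10), consumes 2 rolls
Frame 6 starts at roll index 9: rolls=7,1 (sum=8), consumes 2 rolls
Frame 7 starts at roll index 11: rolls=9,0 (sum=9), consumes 2 rolls
Frame 8 starts at roll index 13: rolls=0,5 (sum=5), consumes 2 rolls
Frame 9 starts at roll index 15: roll=10 (strike), consumes 1 roll
Frame 10 starts at roll index 16: 2 remaining rolls

Answer: 0 2 3 5 7 9 11 13 15 16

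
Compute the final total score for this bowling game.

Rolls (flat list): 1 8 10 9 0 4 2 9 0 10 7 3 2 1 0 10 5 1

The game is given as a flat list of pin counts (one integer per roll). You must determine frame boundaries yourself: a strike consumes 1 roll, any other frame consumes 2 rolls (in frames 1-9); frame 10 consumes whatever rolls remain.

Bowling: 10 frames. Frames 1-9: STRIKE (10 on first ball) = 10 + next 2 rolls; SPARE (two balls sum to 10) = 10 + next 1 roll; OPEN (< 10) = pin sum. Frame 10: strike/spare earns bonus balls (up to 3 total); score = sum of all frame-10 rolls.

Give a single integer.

Frame 1: OPEN (1+8=9). Cumulative: 9
Frame 2: STRIKE. 10 + next two rolls (9+0) = 19. Cumulative: 28
Frame 3: OPEN (9+0=9). Cumulative: 37
Frame 4: OPEN (4+2=6). Cumulative: 43
Frame 5: OPEN (9+0=9). Cumulative: 52
Frame 6: STRIKE. 10 + next two rolls (7+3) = 20. Cumulative: 72
Frame 7: SPARE (7+3=10). 10 + next roll (2) = 12. Cumulative: 84
Frame 8: OPEN (2+1=3). Cumulative: 87
Frame 9: SPARE (0+10=10). 10 + next roll (5) = 15. Cumulative: 102
Frame 10: OPEN. Sum of all frame-10 rolls (5+1) = 6. Cumulative: 108

Answer: 108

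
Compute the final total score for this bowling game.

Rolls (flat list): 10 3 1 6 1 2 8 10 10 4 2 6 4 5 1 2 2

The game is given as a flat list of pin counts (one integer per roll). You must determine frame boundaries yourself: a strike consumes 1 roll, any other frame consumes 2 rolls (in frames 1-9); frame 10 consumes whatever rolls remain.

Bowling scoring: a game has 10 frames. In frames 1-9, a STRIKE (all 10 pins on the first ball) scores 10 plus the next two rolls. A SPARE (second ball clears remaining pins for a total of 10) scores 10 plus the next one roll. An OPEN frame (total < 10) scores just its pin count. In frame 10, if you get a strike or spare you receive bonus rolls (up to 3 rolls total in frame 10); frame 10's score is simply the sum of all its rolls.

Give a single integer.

Frame 1: STRIKE. 10 + next two rolls (3+1) = 14. Cumulative: 14
Frame 2: OPEN (3+1=4). Cumulative: 18
Frame 3: OPEN (6+1=7). Cumulative: 25
Frame 4: SPARE (2+8=10). 10 + next roll (10) = 20. Cumulative: 45
Frame 5: STRIKE. 10 + next two rolls (10+4) = 24. Cumulative: 69
Frame 6: STRIKE. 10 + next two rolls (4+2) = 16. Cumulative: 85
Frame 7: OPEN (4+2=6). Cumulative: 91
Frame 8: SPARE (6+4=10). 10 + next roll (5) = 15. Cumulative: 106
Frame 9: OPEN (5+1=6). Cumulative: 112
Frame 10: OPEN. Sum of all frame-10 rolls (2+2) = 4. Cumulative: 116

Answer: 116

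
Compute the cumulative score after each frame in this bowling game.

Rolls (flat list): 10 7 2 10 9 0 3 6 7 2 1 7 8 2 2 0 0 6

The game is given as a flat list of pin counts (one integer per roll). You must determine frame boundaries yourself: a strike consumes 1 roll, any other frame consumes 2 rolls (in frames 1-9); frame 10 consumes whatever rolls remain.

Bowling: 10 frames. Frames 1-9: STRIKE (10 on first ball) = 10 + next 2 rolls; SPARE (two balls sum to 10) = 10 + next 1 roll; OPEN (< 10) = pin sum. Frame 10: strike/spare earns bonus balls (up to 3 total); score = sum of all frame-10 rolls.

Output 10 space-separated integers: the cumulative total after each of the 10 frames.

Frame 1: STRIKE. 10 + next two rolls (7+2) = 19. Cumulative: 19
Frame 2: OPEN (7+2=9). Cumulative: 28
Frame 3: STRIKE. 10 + next two rolls (9+0) = 19. Cumulative: 47
Frame 4: OPEN (9+0=9). Cumulative: 56
Frame 5: OPEN (3+6=9). Cumulative: 65
Frame 6: OPEN (7+2=9). Cumulative: 74
Frame 7: OPEN (1+7=8). Cumulative: 82
Frame 8: SPARE (8+2=10). 10 + next roll (2) = 12. Cumulative: 94
Frame 9: OPEN (2+0=2). Cumulative: 96
Frame 10: OPEN. Sum of all frame-10 rolls (0+6) = 6. Cumulative: 102

Answer: 19 28 47 56 65 74 82 94 96 102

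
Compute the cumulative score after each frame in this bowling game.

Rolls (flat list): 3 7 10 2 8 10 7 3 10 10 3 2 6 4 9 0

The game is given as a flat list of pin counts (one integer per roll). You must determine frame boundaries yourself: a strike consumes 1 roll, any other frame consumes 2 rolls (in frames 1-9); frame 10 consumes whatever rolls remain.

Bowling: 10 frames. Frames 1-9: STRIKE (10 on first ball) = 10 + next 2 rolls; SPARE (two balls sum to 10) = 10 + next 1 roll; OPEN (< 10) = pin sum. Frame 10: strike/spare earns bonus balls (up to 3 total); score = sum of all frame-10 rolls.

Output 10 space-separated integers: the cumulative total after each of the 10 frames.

Answer: 20 40 60 80 100 123 138 143 162 171

Derivation:
Frame 1: SPARE (3+7=10). 10 + next roll (10) = 20. Cumulative: 20
Frame 2: STRIKE. 10 + next two rolls (2+8) = 20. Cumulative: 40
Frame 3: SPARE (2+8=10). 10 + next roll (10) = 20. Cumulative: 60
Frame 4: STRIKE. 10 + next two rolls (7+3) = 20. Cumulative: 80
Frame 5: SPARE (7+3=10). 10 + next roll (10) = 20. Cumulative: 100
Frame 6: STRIKE. 10 + next two rolls (10+3) = 23. Cumulative: 123
Frame 7: STRIKE. 10 + next two rolls (3+2) = 15. Cumulative: 138
Frame 8: OPEN (3+2=5). Cumulative: 143
Frame 9: SPARE (6+4=10). 10 + next roll (9) = 19. Cumulative: 162
Frame 10: OPEN. Sum of all frame-10 rolls (9+0) = 9. Cumulative: 171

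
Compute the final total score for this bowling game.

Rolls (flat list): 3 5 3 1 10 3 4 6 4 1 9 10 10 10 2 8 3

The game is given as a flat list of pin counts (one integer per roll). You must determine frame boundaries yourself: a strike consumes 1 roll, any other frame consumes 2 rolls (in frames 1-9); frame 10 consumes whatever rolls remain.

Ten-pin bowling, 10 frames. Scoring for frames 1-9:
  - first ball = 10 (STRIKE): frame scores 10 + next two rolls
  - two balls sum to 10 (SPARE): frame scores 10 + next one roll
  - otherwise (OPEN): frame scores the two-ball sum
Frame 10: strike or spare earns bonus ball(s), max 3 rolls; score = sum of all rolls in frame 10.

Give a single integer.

Answer: 152

Derivation:
Frame 1: OPEN (3+5=8). Cumulative: 8
Frame 2: OPEN (3+1=4). Cumulative: 12
Frame 3: STRIKE. 10 + next two rolls (3+4) = 17. Cumulative: 29
Frame 4: OPEN (3+4=7). Cumulative: 36
Frame 5: SPARE (6+4=10). 10 + next roll (1) = 11. Cumulative: 47
Frame 6: SPARE (1+9=10). 10 + next roll (10) = 20. Cumulative: 67
Frame 7: STRIKE. 10 + next two rolls (10+10) = 30. Cumulative: 97
Frame 8: STRIKE. 10 + next two rolls (10+2) = 22. Cumulative: 119
Frame 9: STRIKE. 10 + next two rolls (2+8) = 20. Cumulative: 139
Frame 10: SPARE. Sum of all frame-10 rolls (2+8+3) = 13. Cumulative: 152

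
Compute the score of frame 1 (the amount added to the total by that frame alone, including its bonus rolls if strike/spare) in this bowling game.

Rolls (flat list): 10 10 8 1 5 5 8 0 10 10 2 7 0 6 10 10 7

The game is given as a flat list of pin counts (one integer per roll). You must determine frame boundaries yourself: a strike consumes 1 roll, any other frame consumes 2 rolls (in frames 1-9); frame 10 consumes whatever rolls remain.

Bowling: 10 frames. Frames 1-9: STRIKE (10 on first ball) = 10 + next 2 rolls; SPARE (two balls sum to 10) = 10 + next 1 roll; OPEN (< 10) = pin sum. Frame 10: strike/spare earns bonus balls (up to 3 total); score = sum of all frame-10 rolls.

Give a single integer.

Frame 1: STRIKE. 10 + next two rolls (10+8) = 28. Cumulative: 28
Frame 2: STRIKE. 10 + next two rolls (8+1) = 19. Cumulative: 47
Frame 3: OPEN (8+1=9). Cumulative: 56

Answer: 28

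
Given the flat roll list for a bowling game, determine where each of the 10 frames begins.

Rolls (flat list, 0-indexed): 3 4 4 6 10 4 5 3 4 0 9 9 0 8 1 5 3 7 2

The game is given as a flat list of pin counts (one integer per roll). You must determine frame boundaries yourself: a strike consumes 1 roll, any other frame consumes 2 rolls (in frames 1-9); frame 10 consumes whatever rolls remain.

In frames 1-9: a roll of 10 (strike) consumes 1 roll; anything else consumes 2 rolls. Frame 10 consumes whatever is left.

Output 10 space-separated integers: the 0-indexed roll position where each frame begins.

Frame 1 starts at roll index 0: rolls=3,4 (sum=7), consumes 2 rolls
Frame 2 starts at roll index 2: rolls=4,6 (sum=10), consumes 2 rolls
Frame 3 starts at roll index 4: roll=10 (strike), consumes 1 roll
Frame 4 starts at roll index 5: rolls=4,5 (sum=9), consumes 2 rolls
Frame 5 starts at roll index 7: rolls=3,4 (sum=7), consumes 2 rolls
Frame 6 starts at roll index 9: rolls=0,9 (sum=9), consumes 2 rolls
Frame 7 starts at roll index 11: rolls=9,0 (sum=9), consumes 2 rolls
Frame 8 starts at roll index 13: rolls=8,1 (sum=9), consumes 2 rolls
Frame 9 starts at roll index 15: rolls=5,3 (sum=8), consumes 2 rolls
Frame 10 starts at roll index 17: 2 remaining rolls

Answer: 0 2 4 5 7 9 11 13 15 17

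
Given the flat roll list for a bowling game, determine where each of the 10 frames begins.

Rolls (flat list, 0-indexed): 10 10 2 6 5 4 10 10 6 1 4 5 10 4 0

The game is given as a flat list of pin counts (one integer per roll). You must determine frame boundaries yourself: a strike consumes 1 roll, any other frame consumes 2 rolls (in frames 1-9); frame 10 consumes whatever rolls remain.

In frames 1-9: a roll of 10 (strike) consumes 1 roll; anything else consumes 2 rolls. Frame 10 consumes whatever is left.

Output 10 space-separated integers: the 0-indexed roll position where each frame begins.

Answer: 0 1 2 4 6 7 8 10 12 13

Derivation:
Frame 1 starts at roll index 0: roll=10 (strike), consumes 1 roll
Frame 2 starts at roll index 1: roll=10 (strike), consumes 1 roll
Frame 3 starts at roll index 2: rolls=2,6 (sum=8), consumes 2 rolls
Frame 4 starts at roll index 4: rolls=5,4 (sum=9), consumes 2 rolls
Frame 5 starts at roll index 6: roll=10 (strike), consumes 1 roll
Frame 6 starts at roll index 7: roll=10 (strike), consumes 1 roll
Frame 7 starts at roll index 8: rolls=6,1 (sum=7), consumes 2 rolls
Frame 8 starts at roll index 10: rolls=4,5 (sum=9), consumes 2 rolls
Frame 9 starts at roll index 12: roll=10 (strike), consumes 1 roll
Frame 10 starts at roll index 13: 2 remaining rolls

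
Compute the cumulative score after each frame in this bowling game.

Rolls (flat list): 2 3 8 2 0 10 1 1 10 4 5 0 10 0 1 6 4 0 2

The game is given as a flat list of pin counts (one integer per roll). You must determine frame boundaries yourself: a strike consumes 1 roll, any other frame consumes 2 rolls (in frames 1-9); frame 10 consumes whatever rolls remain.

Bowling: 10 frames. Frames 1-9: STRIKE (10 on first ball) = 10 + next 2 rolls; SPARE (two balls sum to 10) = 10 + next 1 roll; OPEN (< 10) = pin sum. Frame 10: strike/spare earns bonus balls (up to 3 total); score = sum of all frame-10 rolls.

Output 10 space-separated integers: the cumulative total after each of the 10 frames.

Answer: 5 15 26 28 47 56 66 67 77 79

Derivation:
Frame 1: OPEN (2+3=5). Cumulative: 5
Frame 2: SPARE (8+2=10). 10 + next roll (0) = 10. Cumulative: 15
Frame 3: SPARE (0+10=10). 10 + next roll (1) = 11. Cumulative: 26
Frame 4: OPEN (1+1=2). Cumulative: 28
Frame 5: STRIKE. 10 + next two rolls (4+5) = 19. Cumulative: 47
Frame 6: OPEN (4+5=9). Cumulative: 56
Frame 7: SPARE (0+10=10). 10 + next roll (0) = 10. Cumulative: 66
Frame 8: OPEN (0+1=1). Cumulative: 67
Frame 9: SPARE (6+4=10). 10 + next roll (0) = 10. Cumulative: 77
Frame 10: OPEN. Sum of all frame-10 rolls (0+2) = 2. Cumulative: 79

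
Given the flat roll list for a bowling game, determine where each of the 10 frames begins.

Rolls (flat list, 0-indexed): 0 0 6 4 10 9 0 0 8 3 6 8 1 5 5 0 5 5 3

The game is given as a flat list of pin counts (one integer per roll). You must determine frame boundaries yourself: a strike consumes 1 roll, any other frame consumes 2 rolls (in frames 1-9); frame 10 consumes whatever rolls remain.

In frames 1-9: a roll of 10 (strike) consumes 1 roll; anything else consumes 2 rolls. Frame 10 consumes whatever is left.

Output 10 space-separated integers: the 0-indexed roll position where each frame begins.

Frame 1 starts at roll index 0: rolls=0,0 (sum=0), consumes 2 rolls
Frame 2 starts at roll index 2: rolls=6,4 (sum=10), consumes 2 rolls
Frame 3 starts at roll index 4: roll=10 (strike), consumes 1 roll
Frame 4 starts at roll index 5: rolls=9,0 (sum=9), consumes 2 rolls
Frame 5 starts at roll index 7: rolls=0,8 (sum=8), consumes 2 rolls
Frame 6 starts at roll index 9: rolls=3,6 (sum=9), consumes 2 rolls
Frame 7 starts at roll index 11: rolls=8,1 (sum=9), consumes 2 rolls
Frame 8 starts at roll index 13: rolls=5,5 (sum=10), consumes 2 rolls
Frame 9 starts at roll index 15: rolls=0,5 (sum=5), consumes 2 rolls
Frame 10 starts at roll index 17: 2 remaining rolls

Answer: 0 2 4 5 7 9 11 13 15 17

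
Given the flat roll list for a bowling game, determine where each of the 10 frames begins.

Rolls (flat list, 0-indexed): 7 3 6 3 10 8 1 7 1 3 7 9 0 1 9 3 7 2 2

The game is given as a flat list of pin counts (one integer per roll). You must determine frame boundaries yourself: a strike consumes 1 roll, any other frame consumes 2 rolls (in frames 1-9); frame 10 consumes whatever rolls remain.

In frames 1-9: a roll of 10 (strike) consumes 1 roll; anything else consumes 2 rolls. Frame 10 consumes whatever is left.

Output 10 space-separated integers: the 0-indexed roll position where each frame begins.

Answer: 0 2 4 5 7 9 11 13 15 17

Derivation:
Frame 1 starts at roll index 0: rolls=7,3 (sum=10), consumes 2 rolls
Frame 2 starts at roll index 2: rolls=6,3 (sum=9), consumes 2 rolls
Frame 3 starts at roll index 4: roll=10 (strike), consumes 1 roll
Frame 4 starts at roll index 5: rolls=8,1 (sum=9), consumes 2 rolls
Frame 5 starts at roll index 7: rolls=7,1 (sum=8), consumes 2 rolls
Frame 6 starts at roll index 9: rolls=3,7 (sum=10), consumes 2 rolls
Frame 7 starts at roll index 11: rolls=9,0 (sum=9), consumes 2 rolls
Frame 8 starts at roll index 13: rolls=1,9 (sum=10), consumes 2 rolls
Frame 9 starts at roll index 15: rolls=3,7 (sum=10), consumes 2 rolls
Frame 10 starts at roll index 17: 2 remaining rolls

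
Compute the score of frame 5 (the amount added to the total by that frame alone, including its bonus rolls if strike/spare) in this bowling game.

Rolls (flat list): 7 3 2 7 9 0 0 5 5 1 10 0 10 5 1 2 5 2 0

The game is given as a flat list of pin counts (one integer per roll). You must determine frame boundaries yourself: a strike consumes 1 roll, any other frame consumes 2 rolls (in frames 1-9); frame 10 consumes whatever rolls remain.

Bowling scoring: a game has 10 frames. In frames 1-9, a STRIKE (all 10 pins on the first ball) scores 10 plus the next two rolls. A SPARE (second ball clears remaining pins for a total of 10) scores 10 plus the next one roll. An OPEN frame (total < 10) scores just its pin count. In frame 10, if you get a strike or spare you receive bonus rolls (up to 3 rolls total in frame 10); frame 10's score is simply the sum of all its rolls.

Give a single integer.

Frame 1: SPARE (7+3=10). 10 + next roll (2) = 12. Cumulative: 12
Frame 2: OPEN (2+7=9). Cumulative: 21
Frame 3: OPEN (9+0=9). Cumulative: 30
Frame 4: OPEN (0+5=5). Cumulative: 35
Frame 5: OPEN (5+1=6). Cumulative: 41
Frame 6: STRIKE. 10 + next two rolls (0+10) = 20. Cumulative: 61
Frame 7: SPARE (0+10=10). 10 + next roll (5) = 15. Cumulative: 76

Answer: 6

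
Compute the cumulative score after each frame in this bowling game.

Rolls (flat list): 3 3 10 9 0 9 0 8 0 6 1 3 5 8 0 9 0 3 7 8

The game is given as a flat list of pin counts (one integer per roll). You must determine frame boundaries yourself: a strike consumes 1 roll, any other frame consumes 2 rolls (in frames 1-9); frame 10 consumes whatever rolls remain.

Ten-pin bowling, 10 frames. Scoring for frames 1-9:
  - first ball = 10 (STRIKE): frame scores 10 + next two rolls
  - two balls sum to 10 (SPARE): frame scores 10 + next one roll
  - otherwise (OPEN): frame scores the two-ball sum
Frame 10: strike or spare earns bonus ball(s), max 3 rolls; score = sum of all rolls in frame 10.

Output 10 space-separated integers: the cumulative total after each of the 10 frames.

Answer: 6 25 34 43 51 58 66 74 83 101

Derivation:
Frame 1: OPEN (3+3=6). Cumulative: 6
Frame 2: STRIKE. 10 + next two rolls (9+0) = 19. Cumulative: 25
Frame 3: OPEN (9+0=9). Cumulative: 34
Frame 4: OPEN (9+0=9). Cumulative: 43
Frame 5: OPEN (8+0=8). Cumulative: 51
Frame 6: OPEN (6+1=7). Cumulative: 58
Frame 7: OPEN (3+5=8). Cumulative: 66
Frame 8: OPEN (8+0=8). Cumulative: 74
Frame 9: OPEN (9+0=9). Cumulative: 83
Frame 10: SPARE. Sum of all frame-10 rolls (3+7+8) = 18. Cumulative: 101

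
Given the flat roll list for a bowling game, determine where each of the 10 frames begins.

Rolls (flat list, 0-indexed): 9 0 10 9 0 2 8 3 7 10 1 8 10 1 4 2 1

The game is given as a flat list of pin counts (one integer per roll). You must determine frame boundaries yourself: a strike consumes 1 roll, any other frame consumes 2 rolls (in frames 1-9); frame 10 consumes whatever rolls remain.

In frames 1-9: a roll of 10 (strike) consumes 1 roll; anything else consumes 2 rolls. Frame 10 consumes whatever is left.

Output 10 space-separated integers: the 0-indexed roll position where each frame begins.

Frame 1 starts at roll index 0: rolls=9,0 (sum=9), consumes 2 rolls
Frame 2 starts at roll index 2: roll=10 (strike), consumes 1 roll
Frame 3 starts at roll index 3: rolls=9,0 (sum=9), consumes 2 rolls
Frame 4 starts at roll index 5: rolls=2,8 (sum=10), consumes 2 rolls
Frame 5 starts at roll index 7: rolls=3,7 (sum=10), consumes 2 rolls
Frame 6 starts at roll index 9: roll=10 (strike), consumes 1 roll
Frame 7 starts at roll index 10: rolls=1,8 (sum=9), consumes 2 rolls
Frame 8 starts at roll index 12: roll=10 (strike), consumes 1 roll
Frame 9 starts at roll index 13: rolls=1,4 (sum=5), consumes 2 rolls
Frame 10 starts at roll index 15: 2 remaining rolls

Answer: 0 2 3 5 7 9 10 12 13 15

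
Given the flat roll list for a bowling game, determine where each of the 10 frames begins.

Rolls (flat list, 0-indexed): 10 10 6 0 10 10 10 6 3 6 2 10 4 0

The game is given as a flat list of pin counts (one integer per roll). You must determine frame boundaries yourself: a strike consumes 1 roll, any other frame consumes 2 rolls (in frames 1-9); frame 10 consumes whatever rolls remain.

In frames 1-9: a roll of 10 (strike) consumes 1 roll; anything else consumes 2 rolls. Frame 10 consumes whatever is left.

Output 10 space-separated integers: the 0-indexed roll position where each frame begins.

Answer: 0 1 2 4 5 6 7 9 11 12

Derivation:
Frame 1 starts at roll index 0: roll=10 (strike), consumes 1 roll
Frame 2 starts at roll index 1: roll=10 (strike), consumes 1 roll
Frame 3 starts at roll index 2: rolls=6,0 (sum=6), consumes 2 rolls
Frame 4 starts at roll index 4: roll=10 (strike), consumes 1 roll
Frame 5 starts at roll index 5: roll=10 (strike), consumes 1 roll
Frame 6 starts at roll index 6: roll=10 (strike), consumes 1 roll
Frame 7 starts at roll index 7: rolls=6,3 (sum=9), consumes 2 rolls
Frame 8 starts at roll index 9: rolls=6,2 (sum=8), consumes 2 rolls
Frame 9 starts at roll index 11: roll=10 (strike), consumes 1 roll
Frame 10 starts at roll index 12: 2 remaining rolls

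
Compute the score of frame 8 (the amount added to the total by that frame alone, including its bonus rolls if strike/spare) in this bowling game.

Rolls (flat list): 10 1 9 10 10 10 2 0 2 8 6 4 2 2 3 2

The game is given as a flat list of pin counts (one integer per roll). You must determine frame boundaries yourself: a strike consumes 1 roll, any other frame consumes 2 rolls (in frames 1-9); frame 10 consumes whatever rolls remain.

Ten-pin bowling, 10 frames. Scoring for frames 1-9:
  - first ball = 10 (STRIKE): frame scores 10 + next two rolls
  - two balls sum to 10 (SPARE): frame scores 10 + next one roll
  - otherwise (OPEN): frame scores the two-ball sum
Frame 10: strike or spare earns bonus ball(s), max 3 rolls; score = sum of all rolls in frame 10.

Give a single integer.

Frame 1: STRIKE. 10 + next two rolls (1+9) = 20. Cumulative: 20
Frame 2: SPARE (1+9=10). 10 + next roll (10) = 20. Cumulative: 40
Frame 3: STRIKE. 10 + next two rolls (10+10) = 30. Cumulative: 70
Frame 4: STRIKE. 10 + next two rolls (10+2) = 22. Cumulative: 92
Frame 5: STRIKE. 10 + next two rolls (2+0) = 12. Cumulative: 104
Frame 6: OPEN (2+0=2). Cumulative: 106
Frame 7: SPARE (2+8=10). 10 + next roll (6) = 16. Cumulative: 122
Frame 8: SPARE (6+4=10). 10 + next roll (2) = 12. Cumulative: 134
Frame 9: OPEN (2+2=4). Cumulative: 138
Frame 10: OPEN. Sum of all frame-10 rolls (3+2) = 5. Cumulative: 143

Answer: 12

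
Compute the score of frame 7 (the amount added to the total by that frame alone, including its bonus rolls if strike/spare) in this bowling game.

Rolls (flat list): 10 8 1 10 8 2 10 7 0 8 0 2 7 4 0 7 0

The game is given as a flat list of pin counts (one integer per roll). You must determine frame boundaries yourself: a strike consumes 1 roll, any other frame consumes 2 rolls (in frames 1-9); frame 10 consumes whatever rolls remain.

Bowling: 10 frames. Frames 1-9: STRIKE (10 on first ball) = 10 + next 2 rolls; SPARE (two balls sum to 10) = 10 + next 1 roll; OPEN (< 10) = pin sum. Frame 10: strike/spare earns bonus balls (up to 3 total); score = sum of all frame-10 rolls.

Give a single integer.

Frame 1: STRIKE. 10 + next two rolls (8+1) = 19. Cumulative: 19
Frame 2: OPEN (8+1=9). Cumulative: 28
Frame 3: STRIKE. 10 + next two rolls (8+2) = 20. Cumulative: 48
Frame 4: SPARE (8+2=10). 10 + next roll (10) = 20. Cumulative: 68
Frame 5: STRIKE. 10 + next two rolls (7+0) = 17. Cumulative: 85
Frame 6: OPEN (7+0=7). Cumulative: 92
Frame 7: OPEN (8+0=8). Cumulative: 100
Frame 8: OPEN (2+7=9). Cumulative: 109
Frame 9: OPEN (4+0=4). Cumulative: 113

Answer: 8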